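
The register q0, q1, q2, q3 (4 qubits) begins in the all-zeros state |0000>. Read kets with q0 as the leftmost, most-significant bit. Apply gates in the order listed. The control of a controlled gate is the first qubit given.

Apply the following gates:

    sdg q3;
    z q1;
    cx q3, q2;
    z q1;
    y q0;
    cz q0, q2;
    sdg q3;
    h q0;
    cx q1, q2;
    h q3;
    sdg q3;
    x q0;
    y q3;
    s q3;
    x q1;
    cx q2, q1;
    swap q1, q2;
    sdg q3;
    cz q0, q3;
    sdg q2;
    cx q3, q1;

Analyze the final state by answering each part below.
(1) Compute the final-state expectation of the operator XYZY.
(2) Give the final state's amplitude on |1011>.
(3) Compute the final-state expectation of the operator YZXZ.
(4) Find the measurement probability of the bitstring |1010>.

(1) The expectation value of XYZY is 0.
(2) The final state's coefficient on |1011> equals 0.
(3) The observable YZXZ averages to 0.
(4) The probability of measuring |1010> is 1/4.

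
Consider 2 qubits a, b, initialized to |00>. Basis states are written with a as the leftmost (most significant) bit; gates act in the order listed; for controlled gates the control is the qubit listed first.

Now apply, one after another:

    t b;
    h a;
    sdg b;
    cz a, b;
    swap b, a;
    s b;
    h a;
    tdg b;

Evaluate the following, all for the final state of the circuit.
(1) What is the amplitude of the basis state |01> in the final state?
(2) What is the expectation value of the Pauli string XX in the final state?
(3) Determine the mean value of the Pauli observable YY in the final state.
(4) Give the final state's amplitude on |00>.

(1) The amplitude on |01> is exp(I*pi/4)/2.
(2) The observable XX averages to sqrt(2)/2.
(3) The expectation value of YY is 0.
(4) |00> carries amplitude 1/2 in the final state.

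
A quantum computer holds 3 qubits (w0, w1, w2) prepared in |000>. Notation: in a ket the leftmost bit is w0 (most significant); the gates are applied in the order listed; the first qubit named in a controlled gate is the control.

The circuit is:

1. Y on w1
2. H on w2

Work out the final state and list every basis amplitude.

The resulting statevector has amplitude sqrt(2)*I/2 on |010>, sqrt(2)*I/2 on |011>, and 0 on every other basis state.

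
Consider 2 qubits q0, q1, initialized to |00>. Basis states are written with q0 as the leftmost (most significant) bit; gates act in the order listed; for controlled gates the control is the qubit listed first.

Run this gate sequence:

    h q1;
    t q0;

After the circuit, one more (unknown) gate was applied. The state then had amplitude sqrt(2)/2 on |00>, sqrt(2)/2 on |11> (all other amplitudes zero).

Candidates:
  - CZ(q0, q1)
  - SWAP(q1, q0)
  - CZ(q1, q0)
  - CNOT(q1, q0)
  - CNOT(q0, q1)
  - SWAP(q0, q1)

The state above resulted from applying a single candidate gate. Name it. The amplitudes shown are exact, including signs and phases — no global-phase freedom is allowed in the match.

The unique candidate consistent with the amplitudes is CNOT(q1, q0).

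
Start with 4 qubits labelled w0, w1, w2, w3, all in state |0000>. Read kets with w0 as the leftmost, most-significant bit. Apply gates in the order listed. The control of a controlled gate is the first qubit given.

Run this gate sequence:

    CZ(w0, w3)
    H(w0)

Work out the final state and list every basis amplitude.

The resulting statevector has amplitude sqrt(2)/2 on |0000>, sqrt(2)/2 on |1000>, and 0 on every other basis state.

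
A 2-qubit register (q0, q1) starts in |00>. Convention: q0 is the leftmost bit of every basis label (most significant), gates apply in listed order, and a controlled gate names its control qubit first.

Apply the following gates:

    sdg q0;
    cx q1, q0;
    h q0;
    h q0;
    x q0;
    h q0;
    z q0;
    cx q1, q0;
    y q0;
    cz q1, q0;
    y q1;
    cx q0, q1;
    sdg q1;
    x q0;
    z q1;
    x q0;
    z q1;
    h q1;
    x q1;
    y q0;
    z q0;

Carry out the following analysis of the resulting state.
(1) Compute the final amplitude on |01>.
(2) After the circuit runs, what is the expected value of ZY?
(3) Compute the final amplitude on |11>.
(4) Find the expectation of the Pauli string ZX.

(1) The amplitude on |01> is I/2. Key observation: steps 4-7 multiply out to the identity, so the circuit reduces to the remaining gates.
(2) The observable ZY averages to 0.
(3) The amplitude on |11> is -1/2.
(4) The expectation value of ZX is 1.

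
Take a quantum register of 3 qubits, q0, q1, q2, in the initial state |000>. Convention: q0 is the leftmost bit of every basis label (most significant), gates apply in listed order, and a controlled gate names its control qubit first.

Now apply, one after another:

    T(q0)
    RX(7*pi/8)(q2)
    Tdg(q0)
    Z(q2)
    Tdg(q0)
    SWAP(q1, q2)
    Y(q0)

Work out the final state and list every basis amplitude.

The final amplitudes are I*sin(pi/16) on |100>, -cos(pi/16) on |110>, and 0 on every other basis state.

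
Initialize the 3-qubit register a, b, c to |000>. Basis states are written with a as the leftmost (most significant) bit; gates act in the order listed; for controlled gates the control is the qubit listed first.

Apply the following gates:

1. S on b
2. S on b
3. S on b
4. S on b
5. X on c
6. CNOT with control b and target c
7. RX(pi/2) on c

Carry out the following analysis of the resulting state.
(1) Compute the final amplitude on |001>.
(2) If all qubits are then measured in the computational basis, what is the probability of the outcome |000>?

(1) The amplitude on |001> is sqrt(2)/2. Key observation: the block from step 1 through step 4 cancels to the identity and can be dropped.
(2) A full measurement returns |000> with probability 1/2.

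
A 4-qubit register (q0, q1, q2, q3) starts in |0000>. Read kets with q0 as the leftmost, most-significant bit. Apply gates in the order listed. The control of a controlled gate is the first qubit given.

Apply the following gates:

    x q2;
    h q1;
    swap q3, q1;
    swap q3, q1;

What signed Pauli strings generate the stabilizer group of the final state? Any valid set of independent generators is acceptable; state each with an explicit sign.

One valid set of independent stabilizer generators is +IXII, +ZIII, -IIZI, +IIIZ (any independent generating set of the same group is equally correct).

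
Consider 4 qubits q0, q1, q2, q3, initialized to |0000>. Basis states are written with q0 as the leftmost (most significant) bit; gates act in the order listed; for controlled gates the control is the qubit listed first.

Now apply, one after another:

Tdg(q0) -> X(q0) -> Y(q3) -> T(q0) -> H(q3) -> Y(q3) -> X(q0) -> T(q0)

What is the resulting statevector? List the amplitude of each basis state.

The resulting statevector has amplitude -sqrt(2)*exp(I*pi/4)/2 on |0000>, -sqrt(2)*exp(I*pi/4)/2 on |0001>, and 0 on every other basis state.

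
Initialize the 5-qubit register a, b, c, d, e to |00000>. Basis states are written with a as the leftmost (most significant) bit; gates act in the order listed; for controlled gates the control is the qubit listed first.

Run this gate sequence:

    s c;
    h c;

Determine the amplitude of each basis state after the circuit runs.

The resulting statevector has amplitude sqrt(2)/2 on |00000>, sqrt(2)/2 on |00100>, and 0 on every other basis state.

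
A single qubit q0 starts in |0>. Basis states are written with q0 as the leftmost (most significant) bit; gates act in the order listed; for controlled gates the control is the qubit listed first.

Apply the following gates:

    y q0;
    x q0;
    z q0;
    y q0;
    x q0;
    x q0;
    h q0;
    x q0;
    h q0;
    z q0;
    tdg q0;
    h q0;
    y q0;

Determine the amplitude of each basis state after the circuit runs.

The final amplitudes are -sqrt(2)*exp(I*pi/4)/2 on |0>, -sqrt(2)*exp(I*pi/4)/2 on |1>. Key observation: gates 7-10 undo each other exactly, leaving only the rest of the circuit to track.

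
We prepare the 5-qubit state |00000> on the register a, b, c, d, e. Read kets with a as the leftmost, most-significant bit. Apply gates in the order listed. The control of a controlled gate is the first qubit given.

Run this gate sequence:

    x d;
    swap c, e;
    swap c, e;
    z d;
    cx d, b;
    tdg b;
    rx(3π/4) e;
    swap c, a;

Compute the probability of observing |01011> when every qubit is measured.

A full measurement returns |01011> with probability sqrt(2)/4 + 1/2. Key observation: the block from step 2 through step 3 cancels to the identity and can be dropped.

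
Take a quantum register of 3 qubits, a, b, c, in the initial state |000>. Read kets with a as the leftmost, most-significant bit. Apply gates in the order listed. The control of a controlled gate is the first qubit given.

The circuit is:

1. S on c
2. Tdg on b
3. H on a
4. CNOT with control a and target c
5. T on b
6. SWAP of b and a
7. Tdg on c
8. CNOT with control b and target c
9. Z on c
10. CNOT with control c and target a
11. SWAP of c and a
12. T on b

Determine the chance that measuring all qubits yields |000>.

The probability of measuring |000> is 1/2.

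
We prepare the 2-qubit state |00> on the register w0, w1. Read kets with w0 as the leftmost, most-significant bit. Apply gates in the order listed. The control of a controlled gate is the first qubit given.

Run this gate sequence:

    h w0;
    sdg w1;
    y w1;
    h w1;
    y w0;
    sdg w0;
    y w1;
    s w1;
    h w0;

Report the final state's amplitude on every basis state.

The resulting statevector has amplitude sqrt(2)*(-1 + I)/4 on |00>, sqrt(2)*(-1 - I)/4 on |01>, sqrt(2)*(1 + I)/4 on |10>, sqrt(2)*(-1 + I)/4 on |11>.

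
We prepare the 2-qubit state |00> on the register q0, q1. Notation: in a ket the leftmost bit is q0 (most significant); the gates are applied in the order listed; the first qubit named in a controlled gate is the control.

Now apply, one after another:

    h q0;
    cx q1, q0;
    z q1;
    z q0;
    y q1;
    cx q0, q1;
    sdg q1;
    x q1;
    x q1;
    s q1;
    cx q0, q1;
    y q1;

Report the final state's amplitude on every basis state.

The final amplitudes are sqrt(2)/2 on |00>, 0 on |01>, -sqrt(2)/2 on |10>, 0 on |11>. Key observation: steps 5-12 multiply out to the identity, so the circuit reduces to the remaining gates.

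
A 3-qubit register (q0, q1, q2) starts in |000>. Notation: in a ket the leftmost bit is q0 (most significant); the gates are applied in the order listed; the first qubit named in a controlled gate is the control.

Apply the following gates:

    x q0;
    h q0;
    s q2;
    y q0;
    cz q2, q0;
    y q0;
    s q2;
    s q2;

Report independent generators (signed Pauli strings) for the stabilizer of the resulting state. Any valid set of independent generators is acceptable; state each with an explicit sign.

One valid set of independent stabilizer generators is -XII, +IZI, +IIZ (any independent generating set of the same group is equally correct).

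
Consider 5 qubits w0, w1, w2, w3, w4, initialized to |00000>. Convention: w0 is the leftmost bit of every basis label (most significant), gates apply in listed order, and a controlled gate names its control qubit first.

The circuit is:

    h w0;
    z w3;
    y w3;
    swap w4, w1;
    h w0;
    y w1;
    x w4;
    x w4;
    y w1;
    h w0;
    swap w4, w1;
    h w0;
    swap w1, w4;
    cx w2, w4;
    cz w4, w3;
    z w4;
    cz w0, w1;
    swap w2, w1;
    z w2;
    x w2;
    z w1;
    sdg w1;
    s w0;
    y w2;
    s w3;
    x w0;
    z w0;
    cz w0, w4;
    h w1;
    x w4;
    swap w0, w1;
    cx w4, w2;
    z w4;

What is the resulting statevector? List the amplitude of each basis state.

The final amplitudes are sqrt(2)*I/2 on |01111>, sqrt(2)*I/2 on |11111>, and 0 on every other basis state.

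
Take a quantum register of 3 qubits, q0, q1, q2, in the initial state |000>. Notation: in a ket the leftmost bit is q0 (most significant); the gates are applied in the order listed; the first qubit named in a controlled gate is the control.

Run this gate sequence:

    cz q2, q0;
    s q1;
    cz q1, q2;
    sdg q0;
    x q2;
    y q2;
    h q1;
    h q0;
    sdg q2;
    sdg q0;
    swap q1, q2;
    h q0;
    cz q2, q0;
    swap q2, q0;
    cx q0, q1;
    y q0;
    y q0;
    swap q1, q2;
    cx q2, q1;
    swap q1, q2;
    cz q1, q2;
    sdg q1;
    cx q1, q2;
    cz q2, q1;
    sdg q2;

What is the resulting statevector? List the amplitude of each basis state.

After the circuit, the state carries amplitude sqrt(2)*(-1 - I)/4 on |000>, sqrt(2)*(-1 - I)/4 on |001>, 0 on |010>, 0 on |011>, 0 on |100>, 0 on |101>, sqrt(2)*(1 - I)/4 on |110>, sqrt(2)*(-1 + I)/4 on |111>.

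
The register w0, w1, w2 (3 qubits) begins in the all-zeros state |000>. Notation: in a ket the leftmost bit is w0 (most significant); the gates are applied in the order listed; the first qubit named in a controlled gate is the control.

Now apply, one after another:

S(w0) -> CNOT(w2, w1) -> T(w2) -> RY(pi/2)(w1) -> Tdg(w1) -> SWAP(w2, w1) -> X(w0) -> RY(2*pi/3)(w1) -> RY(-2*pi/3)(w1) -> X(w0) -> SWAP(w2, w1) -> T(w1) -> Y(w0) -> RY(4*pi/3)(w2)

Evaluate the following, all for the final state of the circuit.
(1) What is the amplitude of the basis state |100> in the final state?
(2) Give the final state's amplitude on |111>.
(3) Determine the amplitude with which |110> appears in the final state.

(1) The amplitude on |100> is -sqrt(2)*I/4. Key observation: the block from step 5 through step 12 cancels to the identity and can be dropped.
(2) The amplitude on |111> is sqrt(6)*I/4.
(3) The amplitude on |110> is -sqrt(2)*I/4.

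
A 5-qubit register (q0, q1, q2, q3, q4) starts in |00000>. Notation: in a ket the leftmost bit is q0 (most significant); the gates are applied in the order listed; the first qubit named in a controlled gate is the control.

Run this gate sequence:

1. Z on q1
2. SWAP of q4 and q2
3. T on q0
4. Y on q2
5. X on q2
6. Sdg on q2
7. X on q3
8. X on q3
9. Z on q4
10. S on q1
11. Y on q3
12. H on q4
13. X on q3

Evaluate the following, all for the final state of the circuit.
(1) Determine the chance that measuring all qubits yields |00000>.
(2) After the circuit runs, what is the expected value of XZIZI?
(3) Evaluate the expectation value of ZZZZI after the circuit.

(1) The probability of measuring |00000> is 1/2.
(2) In the final state, XZIZI has expectation 0.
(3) In the final state, ZZZZI has expectation 1.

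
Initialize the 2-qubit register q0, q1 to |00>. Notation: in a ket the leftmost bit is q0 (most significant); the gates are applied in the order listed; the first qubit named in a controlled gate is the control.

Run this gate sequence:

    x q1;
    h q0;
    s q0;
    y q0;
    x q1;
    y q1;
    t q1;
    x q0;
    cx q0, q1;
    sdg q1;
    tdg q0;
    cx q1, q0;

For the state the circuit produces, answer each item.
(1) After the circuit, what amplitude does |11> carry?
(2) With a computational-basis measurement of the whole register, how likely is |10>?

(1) |11> carries amplitude sqrt(2)*exp(3*I*pi/4)/2 in the final state.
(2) Outcome |10> occurs with probability 1/2.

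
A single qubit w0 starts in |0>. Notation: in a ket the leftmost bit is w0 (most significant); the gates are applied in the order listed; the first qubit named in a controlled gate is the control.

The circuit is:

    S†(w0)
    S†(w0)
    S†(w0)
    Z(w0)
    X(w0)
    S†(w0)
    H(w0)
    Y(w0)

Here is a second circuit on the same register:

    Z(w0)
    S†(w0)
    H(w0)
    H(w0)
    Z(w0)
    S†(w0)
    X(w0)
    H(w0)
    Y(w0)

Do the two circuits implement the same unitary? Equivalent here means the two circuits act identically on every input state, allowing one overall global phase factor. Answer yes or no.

No — the two circuits implement different unitaries, even allowing a global phase.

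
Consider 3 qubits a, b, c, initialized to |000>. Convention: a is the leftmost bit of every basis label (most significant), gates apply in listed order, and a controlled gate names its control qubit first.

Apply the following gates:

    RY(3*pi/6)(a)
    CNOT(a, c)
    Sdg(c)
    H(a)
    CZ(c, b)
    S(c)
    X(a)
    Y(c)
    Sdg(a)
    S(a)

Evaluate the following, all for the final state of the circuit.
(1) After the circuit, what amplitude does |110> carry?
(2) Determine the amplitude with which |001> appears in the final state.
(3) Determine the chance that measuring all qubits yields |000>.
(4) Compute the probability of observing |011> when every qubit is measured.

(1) |110> carries amplitude 0 in the final state.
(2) |001> carries amplitude I/2 in the final state.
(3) Outcome |000> occurs with probability 1/4.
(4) Outcome |011> occurs with probability 0.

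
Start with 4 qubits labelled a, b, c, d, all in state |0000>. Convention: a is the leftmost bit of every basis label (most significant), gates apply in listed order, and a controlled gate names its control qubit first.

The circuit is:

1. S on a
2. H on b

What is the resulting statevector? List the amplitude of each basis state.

The final amplitudes are sqrt(2)/2 on |0000>, sqrt(2)/2 on |0100>, and 0 on every other basis state.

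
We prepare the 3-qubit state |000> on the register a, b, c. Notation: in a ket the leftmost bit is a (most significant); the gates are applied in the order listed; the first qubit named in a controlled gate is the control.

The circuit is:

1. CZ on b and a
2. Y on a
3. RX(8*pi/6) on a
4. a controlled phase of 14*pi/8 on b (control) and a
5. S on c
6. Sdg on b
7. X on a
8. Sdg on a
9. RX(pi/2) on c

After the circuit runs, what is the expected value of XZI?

In the final state, XZI has expectation sqrt(3)/2.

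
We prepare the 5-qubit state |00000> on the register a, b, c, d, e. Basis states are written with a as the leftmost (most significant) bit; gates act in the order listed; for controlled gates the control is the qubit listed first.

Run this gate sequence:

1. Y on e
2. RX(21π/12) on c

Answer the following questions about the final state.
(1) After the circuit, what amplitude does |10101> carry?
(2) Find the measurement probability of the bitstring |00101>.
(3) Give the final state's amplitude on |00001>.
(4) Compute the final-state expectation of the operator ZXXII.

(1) The amplitude on |10101> is 0.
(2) The probability of measuring |00101> is 1/2 - sqrt(2)/4.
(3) The final state's coefficient on |00001> equals -I*sqrt(sqrt(2) + 2)/2.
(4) The observable ZXXII averages to 0.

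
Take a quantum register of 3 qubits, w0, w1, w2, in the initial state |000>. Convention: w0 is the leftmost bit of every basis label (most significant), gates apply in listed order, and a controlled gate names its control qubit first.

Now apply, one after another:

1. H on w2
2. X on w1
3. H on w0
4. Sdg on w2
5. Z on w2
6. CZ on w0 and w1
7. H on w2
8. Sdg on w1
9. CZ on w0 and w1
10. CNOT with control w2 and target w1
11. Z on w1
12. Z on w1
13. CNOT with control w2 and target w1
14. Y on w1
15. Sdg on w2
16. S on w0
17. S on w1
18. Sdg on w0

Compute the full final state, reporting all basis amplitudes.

After the circuit, the state carries amplitude sqrt(2)*(-1 - I)/4 on |000>, sqrt(2)*(1 + I)/4 on |001>, 0 on |010>, 0 on |011>, sqrt(2)*(-1 - I)/4 on |100>, sqrt(2)*(1 + I)/4 on |101>, 0 on |110>, 0 on |111>. Key observation: the block from step 10 through step 13 cancels to the identity and can be dropped.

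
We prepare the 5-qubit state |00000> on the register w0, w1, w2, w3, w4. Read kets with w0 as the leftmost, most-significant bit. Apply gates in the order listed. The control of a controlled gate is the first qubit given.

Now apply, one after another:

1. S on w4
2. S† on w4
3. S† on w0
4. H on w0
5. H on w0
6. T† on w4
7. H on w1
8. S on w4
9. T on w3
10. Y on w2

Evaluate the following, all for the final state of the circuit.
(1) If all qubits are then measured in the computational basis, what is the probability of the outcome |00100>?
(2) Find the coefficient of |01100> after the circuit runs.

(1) The probability of measuring |00100> is 1/2.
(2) The amplitude on |01100> is sqrt(2)*I/2.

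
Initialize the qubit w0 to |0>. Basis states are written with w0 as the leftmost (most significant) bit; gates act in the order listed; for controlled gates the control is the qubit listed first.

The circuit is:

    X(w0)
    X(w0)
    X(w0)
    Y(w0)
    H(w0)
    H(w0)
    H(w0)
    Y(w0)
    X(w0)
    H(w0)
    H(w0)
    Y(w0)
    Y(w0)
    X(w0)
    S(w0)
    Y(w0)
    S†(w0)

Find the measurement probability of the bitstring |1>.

A full measurement returns |1> with probability 1/2. Key observation: gates 10-11 undo each other exactly, leaving only the rest of the circuit to track.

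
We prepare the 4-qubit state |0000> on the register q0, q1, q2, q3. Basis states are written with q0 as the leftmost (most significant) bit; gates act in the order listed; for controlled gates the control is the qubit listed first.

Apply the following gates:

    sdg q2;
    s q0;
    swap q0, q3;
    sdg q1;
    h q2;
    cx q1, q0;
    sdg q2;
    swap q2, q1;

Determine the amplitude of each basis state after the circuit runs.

After the circuit, the state carries amplitude sqrt(2)/2 on |0000>, -sqrt(2)*I/2 on |0100>, and 0 on every other basis state.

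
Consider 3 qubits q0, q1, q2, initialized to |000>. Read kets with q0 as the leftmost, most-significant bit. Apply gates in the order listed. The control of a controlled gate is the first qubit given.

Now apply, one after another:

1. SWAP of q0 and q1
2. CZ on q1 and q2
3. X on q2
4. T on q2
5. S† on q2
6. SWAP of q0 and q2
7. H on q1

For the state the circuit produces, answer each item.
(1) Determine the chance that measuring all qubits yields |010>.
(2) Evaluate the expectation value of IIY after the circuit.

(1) Outcome |010> occurs with probability 0.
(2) The observable IIY averages to 0.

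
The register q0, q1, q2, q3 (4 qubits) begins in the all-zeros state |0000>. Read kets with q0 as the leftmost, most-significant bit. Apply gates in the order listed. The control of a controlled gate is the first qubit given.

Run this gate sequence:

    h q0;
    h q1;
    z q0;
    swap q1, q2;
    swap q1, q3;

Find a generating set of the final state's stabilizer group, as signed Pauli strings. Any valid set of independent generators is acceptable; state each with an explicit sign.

The stabilizer group can be generated by -XIII, +IIXI, +IZII, +IIIZ, among other valid generating sets.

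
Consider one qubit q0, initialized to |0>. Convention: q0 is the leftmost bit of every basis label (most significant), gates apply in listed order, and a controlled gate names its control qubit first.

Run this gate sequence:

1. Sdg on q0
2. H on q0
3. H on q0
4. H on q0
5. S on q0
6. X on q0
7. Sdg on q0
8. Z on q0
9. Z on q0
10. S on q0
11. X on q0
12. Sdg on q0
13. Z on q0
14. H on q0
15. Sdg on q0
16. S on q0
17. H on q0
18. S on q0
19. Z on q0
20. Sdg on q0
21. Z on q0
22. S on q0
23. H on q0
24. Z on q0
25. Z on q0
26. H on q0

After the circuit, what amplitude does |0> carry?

The final state's coefficient on |0> equals sqrt(2)/2. Key observation: the block from step 5 through step 12 cancels to the identity and can be dropped.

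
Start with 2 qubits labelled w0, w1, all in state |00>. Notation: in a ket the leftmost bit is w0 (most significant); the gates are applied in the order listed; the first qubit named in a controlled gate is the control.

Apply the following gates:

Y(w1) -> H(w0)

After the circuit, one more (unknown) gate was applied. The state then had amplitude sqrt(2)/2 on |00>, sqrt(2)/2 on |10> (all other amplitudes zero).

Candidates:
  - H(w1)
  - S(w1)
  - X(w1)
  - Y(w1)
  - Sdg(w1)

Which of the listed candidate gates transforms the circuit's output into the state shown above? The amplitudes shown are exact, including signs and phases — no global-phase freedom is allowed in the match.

The unique candidate consistent with the amplitudes is Y(w1).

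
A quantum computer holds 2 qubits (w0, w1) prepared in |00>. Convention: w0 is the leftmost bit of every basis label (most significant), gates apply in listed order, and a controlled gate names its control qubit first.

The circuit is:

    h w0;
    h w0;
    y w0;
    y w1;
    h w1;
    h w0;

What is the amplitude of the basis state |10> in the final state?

|10> carries amplitude 1/2 in the final state. Key observation: the block from step 1 through step 2 cancels to the identity and can be dropped.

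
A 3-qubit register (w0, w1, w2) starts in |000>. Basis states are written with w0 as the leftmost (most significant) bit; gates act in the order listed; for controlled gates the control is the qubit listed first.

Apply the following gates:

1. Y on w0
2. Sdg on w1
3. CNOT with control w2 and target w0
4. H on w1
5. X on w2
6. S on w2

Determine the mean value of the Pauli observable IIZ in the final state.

The observable IIZ averages to -1.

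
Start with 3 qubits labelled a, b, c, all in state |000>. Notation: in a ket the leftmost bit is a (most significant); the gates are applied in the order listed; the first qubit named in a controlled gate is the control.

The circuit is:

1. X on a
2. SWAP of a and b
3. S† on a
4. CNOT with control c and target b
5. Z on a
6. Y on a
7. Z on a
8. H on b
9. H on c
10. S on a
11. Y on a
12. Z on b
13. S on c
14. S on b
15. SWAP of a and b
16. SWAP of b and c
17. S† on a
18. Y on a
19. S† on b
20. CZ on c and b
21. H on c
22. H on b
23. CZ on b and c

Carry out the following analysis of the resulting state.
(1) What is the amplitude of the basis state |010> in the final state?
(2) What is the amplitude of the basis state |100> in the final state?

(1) |010> carries amplitude 0 in the final state.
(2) The final state's coefficient on |100> equals 1/2.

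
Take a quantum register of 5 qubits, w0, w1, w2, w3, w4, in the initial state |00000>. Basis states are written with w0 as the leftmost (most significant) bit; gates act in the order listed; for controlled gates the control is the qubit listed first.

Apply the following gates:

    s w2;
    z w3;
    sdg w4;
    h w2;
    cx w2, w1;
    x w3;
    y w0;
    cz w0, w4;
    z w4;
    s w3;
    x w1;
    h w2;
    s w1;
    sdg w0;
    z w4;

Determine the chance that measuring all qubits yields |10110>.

The probability of measuring |10110> is 1/4.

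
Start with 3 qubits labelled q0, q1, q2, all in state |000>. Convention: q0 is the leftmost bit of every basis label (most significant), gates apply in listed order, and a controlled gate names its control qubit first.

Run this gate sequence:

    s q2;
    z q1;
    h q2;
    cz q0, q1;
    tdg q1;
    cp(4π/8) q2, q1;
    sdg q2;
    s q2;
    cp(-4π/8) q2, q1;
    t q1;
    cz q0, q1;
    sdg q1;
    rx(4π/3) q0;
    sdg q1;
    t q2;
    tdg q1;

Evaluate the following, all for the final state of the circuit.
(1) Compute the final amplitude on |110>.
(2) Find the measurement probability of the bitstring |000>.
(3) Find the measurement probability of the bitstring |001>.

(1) The final state's coefficient on |110> equals 0. Key observation: the block from step 4 through step 11 cancels to the identity and can be dropped.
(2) The probability of measuring |000> is 1/8.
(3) Outcome |001> occurs with probability 1/8.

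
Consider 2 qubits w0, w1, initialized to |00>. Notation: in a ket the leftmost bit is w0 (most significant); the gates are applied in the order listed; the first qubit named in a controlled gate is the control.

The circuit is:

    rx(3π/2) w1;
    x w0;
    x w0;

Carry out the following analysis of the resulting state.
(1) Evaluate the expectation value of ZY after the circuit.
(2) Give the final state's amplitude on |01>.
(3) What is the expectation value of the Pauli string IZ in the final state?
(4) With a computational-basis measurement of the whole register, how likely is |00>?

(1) In the final state, ZY has expectation 1.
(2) |01> carries amplitude -sqrt(2)*I/2 in the final state.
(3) The expectation value of IZ is 0.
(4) Outcome |00> occurs with probability 1/2.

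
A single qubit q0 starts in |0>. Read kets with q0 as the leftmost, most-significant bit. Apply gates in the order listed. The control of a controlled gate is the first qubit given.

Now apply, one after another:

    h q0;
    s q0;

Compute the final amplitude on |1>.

|1> carries amplitude sqrt(2)*I/2 in the final state.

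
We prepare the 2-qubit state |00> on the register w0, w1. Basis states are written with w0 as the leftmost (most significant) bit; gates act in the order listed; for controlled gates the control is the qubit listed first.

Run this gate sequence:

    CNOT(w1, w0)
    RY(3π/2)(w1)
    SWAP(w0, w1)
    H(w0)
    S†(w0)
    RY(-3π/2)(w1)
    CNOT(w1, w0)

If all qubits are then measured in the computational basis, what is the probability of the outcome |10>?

A full measurement returns |10> with probability 1/2.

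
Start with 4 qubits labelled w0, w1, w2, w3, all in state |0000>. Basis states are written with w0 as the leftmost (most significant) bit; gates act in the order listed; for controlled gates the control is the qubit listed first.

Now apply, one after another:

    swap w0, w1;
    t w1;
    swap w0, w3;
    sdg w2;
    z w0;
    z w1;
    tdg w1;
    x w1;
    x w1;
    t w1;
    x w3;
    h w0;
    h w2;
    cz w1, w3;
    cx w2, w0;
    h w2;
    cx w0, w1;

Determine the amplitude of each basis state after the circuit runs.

The resulting statevector has amplitude sqrt(2)/2 on |0001>, sqrt(2)/2 on |1101>, and 0 on every other basis state. Key observation: steps 7-10 multiply out to the identity, so the circuit reduces to the remaining gates.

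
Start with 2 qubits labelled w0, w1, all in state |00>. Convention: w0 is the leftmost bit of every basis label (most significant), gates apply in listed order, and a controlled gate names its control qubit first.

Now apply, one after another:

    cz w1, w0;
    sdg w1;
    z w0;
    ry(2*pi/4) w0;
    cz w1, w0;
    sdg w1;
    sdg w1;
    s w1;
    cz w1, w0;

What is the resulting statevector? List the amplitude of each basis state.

After the circuit, the state carries amplitude sqrt(2)/2 on |00>, 0 on |01>, sqrt(2)/2 on |10>, 0 on |11>.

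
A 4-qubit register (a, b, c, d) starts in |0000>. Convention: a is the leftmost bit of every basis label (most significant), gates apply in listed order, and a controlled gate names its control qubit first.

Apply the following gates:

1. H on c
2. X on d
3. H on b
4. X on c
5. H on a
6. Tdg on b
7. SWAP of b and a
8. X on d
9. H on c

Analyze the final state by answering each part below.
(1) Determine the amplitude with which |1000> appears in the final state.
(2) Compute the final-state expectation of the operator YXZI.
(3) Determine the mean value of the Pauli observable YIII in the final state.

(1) The amplitude on |1000> is -exp(3*I*pi/4)/2.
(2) The observable YXZI averages to -sqrt(2)/2.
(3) The expectation value of YIII is -sqrt(2)/2.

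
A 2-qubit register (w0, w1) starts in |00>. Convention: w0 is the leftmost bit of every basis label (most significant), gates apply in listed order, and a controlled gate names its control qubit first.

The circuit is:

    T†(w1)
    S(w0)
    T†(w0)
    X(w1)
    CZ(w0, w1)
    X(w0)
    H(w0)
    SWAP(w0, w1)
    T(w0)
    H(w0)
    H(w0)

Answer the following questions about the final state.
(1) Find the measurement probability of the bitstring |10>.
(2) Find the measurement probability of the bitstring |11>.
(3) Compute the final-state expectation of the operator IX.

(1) The probability of measuring |10> is 1/2.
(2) A full measurement returns |11> with probability 1/2.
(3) The expectation value of IX is -1.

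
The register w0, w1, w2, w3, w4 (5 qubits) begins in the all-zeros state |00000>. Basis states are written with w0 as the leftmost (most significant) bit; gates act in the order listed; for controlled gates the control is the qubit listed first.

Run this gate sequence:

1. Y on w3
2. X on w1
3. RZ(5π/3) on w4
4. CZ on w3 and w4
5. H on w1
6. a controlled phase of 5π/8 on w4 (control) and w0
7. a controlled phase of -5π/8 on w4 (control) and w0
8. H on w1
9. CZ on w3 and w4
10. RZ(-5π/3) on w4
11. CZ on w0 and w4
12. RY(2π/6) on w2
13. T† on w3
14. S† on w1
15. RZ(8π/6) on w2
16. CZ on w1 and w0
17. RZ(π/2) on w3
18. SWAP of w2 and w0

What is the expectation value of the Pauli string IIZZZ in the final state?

The expectation value of IIZZZ is -1.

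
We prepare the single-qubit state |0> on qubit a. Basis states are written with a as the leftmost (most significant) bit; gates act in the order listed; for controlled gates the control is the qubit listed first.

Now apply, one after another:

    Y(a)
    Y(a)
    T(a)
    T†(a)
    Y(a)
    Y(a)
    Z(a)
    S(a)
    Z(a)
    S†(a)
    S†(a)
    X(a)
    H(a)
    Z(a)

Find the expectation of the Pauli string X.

The expectation value of X is 1.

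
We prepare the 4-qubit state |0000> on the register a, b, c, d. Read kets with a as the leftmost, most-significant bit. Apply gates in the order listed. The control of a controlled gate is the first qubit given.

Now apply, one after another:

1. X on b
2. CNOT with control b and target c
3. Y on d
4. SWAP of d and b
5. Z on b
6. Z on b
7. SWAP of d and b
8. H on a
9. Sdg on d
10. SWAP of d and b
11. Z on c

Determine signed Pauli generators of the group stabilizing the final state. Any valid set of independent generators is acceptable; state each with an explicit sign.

The stabilizer group can be generated by +XIII, -IZII, -IIZI, -IIIZ, among other valid generating sets.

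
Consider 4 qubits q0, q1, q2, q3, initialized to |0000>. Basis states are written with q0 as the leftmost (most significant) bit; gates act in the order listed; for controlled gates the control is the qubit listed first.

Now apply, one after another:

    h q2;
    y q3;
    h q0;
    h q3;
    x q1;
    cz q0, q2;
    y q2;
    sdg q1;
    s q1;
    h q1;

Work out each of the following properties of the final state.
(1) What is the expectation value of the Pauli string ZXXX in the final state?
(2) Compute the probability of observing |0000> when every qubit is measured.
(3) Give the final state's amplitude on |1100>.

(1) The expectation value of ZXXX is -1.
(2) Outcome |0000> occurs with probability 1/16.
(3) |1100> carries amplitude 1/4 in the final state.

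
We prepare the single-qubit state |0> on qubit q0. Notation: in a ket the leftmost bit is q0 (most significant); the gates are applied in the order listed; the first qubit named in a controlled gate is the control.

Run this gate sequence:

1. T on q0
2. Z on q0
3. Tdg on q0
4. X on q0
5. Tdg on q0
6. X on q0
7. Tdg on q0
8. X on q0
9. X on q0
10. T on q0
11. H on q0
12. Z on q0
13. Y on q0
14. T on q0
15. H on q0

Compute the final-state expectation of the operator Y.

In the final state, Y has expectation -sqrt(2)/2.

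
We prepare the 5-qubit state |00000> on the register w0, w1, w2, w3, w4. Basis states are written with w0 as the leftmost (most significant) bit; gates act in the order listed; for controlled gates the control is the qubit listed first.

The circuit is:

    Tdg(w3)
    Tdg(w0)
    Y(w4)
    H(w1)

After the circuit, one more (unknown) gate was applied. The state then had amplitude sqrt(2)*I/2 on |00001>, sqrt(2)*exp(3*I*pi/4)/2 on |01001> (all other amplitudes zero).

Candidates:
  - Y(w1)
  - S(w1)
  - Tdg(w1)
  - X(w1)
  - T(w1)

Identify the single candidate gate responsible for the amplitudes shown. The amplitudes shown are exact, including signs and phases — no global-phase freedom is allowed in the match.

The applied gate was T(w1).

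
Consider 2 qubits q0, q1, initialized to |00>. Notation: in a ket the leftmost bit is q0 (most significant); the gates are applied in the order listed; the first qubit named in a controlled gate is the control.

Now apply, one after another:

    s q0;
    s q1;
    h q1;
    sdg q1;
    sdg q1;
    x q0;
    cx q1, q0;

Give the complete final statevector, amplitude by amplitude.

The resulting statevector has amplitude 0 on |00>, -sqrt(2)/2 on |01>, sqrt(2)/2 on |10>, 0 on |11>.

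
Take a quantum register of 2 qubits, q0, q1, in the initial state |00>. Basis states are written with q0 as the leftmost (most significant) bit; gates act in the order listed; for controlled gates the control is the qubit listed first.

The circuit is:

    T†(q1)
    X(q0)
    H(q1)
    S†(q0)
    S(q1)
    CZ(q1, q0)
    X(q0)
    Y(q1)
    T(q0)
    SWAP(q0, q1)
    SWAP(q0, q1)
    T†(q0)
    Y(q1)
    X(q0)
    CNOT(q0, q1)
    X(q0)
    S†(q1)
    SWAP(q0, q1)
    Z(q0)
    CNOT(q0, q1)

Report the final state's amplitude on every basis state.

The resulting statevector has amplitude -sqrt(2)/2 on |00>, 0 on |01>, 0 on |10>, sqrt(2)/2 on |11>. Key observation: steps 7-14 multiply out to the identity, so the circuit reduces to the remaining gates.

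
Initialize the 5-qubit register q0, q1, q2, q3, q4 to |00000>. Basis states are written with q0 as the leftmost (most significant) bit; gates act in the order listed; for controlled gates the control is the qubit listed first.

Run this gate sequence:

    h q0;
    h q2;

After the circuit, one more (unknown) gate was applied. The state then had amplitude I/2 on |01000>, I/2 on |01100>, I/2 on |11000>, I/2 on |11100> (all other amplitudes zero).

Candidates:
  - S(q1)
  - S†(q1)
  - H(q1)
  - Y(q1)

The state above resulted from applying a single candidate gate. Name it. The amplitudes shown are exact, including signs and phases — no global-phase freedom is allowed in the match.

The applied gate was Y(q1).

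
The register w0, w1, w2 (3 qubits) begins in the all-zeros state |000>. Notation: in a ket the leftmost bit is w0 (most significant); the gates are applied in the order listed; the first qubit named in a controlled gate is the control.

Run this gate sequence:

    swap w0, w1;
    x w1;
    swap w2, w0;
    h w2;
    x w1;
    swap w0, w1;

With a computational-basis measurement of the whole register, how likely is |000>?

Outcome |000> occurs with probability 1/2.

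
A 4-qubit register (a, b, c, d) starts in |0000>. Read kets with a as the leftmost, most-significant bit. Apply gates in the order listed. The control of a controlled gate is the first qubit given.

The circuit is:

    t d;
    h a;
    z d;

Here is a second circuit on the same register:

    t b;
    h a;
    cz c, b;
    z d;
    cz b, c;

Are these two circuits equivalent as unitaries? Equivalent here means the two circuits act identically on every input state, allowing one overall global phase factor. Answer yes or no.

No: there is an input state on which the two circuits produce genuinely different outputs (not merely differing by a phase).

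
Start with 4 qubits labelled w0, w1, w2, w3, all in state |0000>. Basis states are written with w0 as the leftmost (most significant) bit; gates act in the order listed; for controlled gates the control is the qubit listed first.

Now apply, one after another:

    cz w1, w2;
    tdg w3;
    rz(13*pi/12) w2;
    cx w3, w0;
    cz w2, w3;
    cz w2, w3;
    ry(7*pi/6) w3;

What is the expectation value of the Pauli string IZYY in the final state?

The expectation value of IZYY is 0. Key observation: steps 5-6 multiply out to the identity, so the circuit reduces to the remaining gates.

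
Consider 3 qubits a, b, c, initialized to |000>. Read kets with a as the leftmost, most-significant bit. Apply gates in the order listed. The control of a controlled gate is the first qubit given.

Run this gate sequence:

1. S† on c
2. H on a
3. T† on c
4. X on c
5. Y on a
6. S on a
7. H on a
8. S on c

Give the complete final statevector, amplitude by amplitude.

The resulting statevector has amplitude 1/2 - I/2 on |001>, 1/2 + I/2 on |101>, and 0 on every other basis state.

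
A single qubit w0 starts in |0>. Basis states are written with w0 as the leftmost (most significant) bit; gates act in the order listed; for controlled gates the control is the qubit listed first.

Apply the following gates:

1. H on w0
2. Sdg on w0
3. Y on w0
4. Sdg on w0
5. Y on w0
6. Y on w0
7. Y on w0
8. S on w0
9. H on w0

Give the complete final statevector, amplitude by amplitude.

The resulting statevector has amplitude 1/2 - I/2 on |0>, -1/2 - I/2 on |1>.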